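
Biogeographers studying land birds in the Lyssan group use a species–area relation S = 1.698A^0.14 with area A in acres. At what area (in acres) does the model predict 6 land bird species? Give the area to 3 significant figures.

8240 acres

6 = 1.698 × A^0.14  ⇒  A^0.14 = 6/1.698 = 3.534
ln A = ln(3.534) / 0.14 = 1.2623 / 0.14 = 9.0165
A = e^9.0165 ≈ 8238 acres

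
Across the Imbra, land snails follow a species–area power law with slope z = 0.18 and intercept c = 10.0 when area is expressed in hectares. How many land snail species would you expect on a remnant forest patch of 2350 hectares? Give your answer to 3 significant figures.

40.4

S = 10 × 2350^0.18 = 10 × 4.044 ≈ 40.44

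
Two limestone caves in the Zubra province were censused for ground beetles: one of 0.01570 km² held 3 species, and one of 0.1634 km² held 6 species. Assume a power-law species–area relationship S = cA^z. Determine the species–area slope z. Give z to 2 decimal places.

Taking logs: ln S = ln c + z ln A, so z = (ln S₂ − ln S₁)/(ln A₂ − ln A₁).
z = ln(6/3) / ln(0.1634/0.0157) = ln(2) / ln(10.41) = 0.6931 / 2.3425 = 0.2959

0.30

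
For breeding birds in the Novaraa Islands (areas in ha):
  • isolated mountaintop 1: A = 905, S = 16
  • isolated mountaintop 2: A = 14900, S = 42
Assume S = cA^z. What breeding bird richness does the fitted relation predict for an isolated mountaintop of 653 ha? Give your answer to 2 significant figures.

14

z = ln(42/16) / ln(14900/905) = 0.9651 / 2.8012 = 0.3445
c = 16 / 905^0.3445 = 16 / 10.44 = 1.533
S₃ = 1.533 × 653^0.3445 = 1.533 × 9.328 ≈ 14.3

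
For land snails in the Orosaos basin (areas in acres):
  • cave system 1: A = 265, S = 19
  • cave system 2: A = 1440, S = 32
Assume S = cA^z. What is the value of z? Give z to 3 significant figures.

Taking logs: ln S = ln c + z ln A, so z = (ln S₂ − ln S₁)/(ln A₂ − ln A₁).
z = ln(32/19) / ln(1440/265) = ln(1.684) / ln(5.434) = 0.5213 / 1.6927 = 0.3080

0.308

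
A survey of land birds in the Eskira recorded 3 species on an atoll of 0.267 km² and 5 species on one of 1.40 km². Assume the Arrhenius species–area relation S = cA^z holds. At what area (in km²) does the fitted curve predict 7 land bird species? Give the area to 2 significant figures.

z = ln(5/3) / ln(1.4/0.267) = 0.5108 / 1.6570 = 0.3083
c = 3 / 0.267^0.3083 = 3 / 0.6656 = 4.507
A = (7/4.507)^(1/0.3083) ⇒ ln A = ln(1.553)/0.3083 = 1.4279
A = e^1.4279 ≈ 4.17 km²

4.2 km²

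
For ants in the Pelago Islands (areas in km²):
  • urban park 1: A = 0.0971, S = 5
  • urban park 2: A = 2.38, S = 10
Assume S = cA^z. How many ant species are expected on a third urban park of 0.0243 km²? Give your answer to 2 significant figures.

z = ln(10/5) / ln(2.38/0.0971) = 0.6931 / 3.1991 = 0.2167
c = 5 / 0.0971^0.2167 = 5 / 0.6033 = 8.287
S₃ = 8.287 × 0.0243^0.2167 = 8.287 × 0.4469 ≈ 3.704

3.7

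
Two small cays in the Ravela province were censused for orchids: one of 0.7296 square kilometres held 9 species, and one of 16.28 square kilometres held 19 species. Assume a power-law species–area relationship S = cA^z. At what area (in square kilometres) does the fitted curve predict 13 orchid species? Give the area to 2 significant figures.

z = ln(19/9) / ln(16.28/0.7296) = 0.7472 / 3.1052 = 0.2406
c = 9 / 0.7296^0.2406 = 9 / 0.9269 = 9.709
A = (13/9.709)^(1/0.2406) ⇒ ln A = ln(1.339)/0.2406 = 1.2129
A = e^1.2129 ≈ 3.363 square kilometres

3.4 square kilometres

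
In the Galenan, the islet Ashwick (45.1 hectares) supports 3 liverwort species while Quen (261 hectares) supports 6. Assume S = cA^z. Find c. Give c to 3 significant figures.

z = ln(S₂/S₁) / ln(A₂/A₁) = ln(6/3) / ln(261/45.1) = 0.6931 / 1.7556 = 0.3948
c = S₁ / A₁^z = 3 / 45.1^0.3948 = 3 / 4.499 = 0.6669

0.667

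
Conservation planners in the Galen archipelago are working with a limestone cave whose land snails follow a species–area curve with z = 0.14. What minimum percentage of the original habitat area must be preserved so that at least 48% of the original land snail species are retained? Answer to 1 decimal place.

Need (A_new/A_old)^0.14 = 0.48, so A_new/A_old = 0.48^(1/0.14) = 0.48^7.143
ln(A_new/A_old) = ln 0.48 / 0.14 = -0.7340 / 0.14 = -5.2426
A_new/A_old = e^-5.2426 ≈ 0.005286

0.5%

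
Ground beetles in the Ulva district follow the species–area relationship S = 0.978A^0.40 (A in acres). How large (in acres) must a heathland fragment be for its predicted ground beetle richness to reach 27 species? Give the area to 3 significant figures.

27 = 0.978 × A^0.4  ⇒  A^0.4 = 27/0.978 = 27.61
ln A = ln(27.61) / 0.4 = 3.3181 / 0.4 = 8.2952
A = e^8.2952 ≈ 4005 acres

4000 acres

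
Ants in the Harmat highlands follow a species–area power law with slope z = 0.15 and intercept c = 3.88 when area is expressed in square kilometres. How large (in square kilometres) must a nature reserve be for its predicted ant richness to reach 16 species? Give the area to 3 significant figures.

16 = 3.88 × A^0.15  ⇒  A^0.15 = 16/3.88 = 4.124
ln A = ln(4.124) / 0.15 = 1.4168 / 0.15 = 9.4450
A = e^9.4450 ≈ 12645 square kilometres

12600 square kilometres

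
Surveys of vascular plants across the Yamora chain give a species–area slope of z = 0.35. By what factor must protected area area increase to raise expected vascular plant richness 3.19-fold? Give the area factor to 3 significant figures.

(A₂/A₁)^0.35 = 3.19, so A₂/A₁ = 3.19^(1/0.35) = 3.19^2.857
ln(A₂/A₁) = ln 3.19 / 0.35 = 1.1600 / 0.35 = 3.3143
A₂/A₁ = e^3.3143 ≈ 27.5

27.5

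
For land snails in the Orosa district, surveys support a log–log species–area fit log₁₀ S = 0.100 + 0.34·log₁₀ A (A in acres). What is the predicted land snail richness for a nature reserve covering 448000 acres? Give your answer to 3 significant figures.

S = 1.259 × 448000^0.34 = 1.259 × 83.45 ≈ 105.1

105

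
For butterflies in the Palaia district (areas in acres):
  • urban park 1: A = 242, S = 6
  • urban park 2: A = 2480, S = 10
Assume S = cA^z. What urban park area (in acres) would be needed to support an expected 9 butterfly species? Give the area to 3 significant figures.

z = ln(10/6) / ln(2480/242) = 0.5108 / 2.3271 = 0.2195
c = 6 / 242^0.2195 = 6 / 3.336 = 1.798
A = (9/1.798)^(1/0.2195) ⇒ ln A = ln(5.005)/0.2195 = 7.3360
A = e^7.3360 ≈ 1535 acres

1530 acres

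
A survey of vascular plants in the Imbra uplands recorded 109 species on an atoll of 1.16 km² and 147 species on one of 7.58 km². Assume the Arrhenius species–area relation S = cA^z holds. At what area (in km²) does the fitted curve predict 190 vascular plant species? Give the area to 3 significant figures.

37.9 km²

z = ln(147/109) / ln(7.58/1.16) = 0.2991 / 1.8771 = 0.1593
c = 109 / 1.16^0.1593 = 109 / 1.024 = 106.5
A = (190/106.5)^(1/0.1593) ⇒ ln A = ln(1.785)/0.1593 = 3.6359
A = e^3.6359 ≈ 37.94 km²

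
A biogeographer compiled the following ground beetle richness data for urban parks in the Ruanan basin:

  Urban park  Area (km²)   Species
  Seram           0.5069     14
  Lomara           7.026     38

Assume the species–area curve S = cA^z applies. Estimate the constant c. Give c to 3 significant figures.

z = ln(S₂/S₁) / ln(A₂/A₁) = ln(38/14) / ln(7.026/0.5069) = 0.9985 / 2.6291 = 0.3798
c = S₁ / A₁^z = 14 / 0.5069^0.3798 = 14 / 0.7726 = 18.12

18.1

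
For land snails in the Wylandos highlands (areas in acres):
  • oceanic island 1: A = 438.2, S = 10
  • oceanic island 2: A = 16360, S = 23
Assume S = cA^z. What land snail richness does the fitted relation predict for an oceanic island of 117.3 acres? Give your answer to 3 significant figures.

7.38

z = ln(23/10) / ln(16360/438.2) = 0.8329 / 3.6199 = 0.2301
c = 10 / 438.2^0.2301 = 10 / 4.053 = 2.467
S₃ = 2.467 × 117.3^0.2301 = 2.467 × 2.993 ≈ 7.384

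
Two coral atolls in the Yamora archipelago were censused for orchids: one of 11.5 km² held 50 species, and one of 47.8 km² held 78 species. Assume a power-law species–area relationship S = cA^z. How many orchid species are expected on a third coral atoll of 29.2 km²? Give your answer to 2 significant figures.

z = ln(78/50) / ln(47.8/11.5) = 0.4447 / 1.4247 = 0.3121
c = 50 / 11.5^0.3121 = 50 / 2.143 = 23.33
S₃ = 23.33 × 29.2^0.3121 = 23.33 × 2.867 ≈ 66.88

67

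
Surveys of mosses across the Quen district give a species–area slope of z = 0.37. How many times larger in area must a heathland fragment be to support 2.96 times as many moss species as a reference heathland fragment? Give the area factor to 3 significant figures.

(A₂/A₁)^0.37 = 2.96, so A₂/A₁ = 2.96^(1/0.37) = 2.96^2.703
ln(A₂/A₁) = ln 2.96 / 0.37 = 1.0852 / 0.37 = 2.9329
A₂/A₁ = e^2.9329 ≈ 18.78

18.8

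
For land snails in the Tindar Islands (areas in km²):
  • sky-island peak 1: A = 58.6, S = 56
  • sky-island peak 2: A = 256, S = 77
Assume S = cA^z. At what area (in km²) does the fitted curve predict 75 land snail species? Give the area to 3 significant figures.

z = ln(77/56) / ln(256/58.6) = 0.3185 / 1.4744 = 0.2160
c = 56 / 58.6^0.2160 = 56 / 2.409 = 23.25
A = (75/23.25)^(1/0.2160) ⇒ ln A = ln(3.226)/0.2160 = 5.4233
A = e^5.4233 ≈ 226.6 km²

227 km²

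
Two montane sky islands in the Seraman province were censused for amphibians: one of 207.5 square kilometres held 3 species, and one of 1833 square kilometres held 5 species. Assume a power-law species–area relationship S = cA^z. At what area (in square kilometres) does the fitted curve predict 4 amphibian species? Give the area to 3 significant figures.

708 square kilometres

z = ln(5/3) / ln(1833/207.5) = 0.5108 / 2.1786 = 0.2345
c = 3 / 207.5^0.2345 = 3 / 3.494 = 0.8587
A = (4/0.8587)^(1/0.2345) ⇒ ln A = ln(4.658)/0.2345 = 6.5620
A = e^6.5620 ≈ 707.7 square kilometres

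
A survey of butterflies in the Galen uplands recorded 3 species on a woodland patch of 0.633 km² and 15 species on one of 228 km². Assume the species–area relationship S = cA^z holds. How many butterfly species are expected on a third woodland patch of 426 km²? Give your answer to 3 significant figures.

17.8

z = ln(15/3) / ln(228/0.633) = 1.6094 / 5.8866 = 0.2734
c = 3 / 0.633^0.2734 = 3 / 0.8825 = 3.4
S₃ = 3.4 × 426^0.2734 = 3.4 × 5.235 ≈ 17.8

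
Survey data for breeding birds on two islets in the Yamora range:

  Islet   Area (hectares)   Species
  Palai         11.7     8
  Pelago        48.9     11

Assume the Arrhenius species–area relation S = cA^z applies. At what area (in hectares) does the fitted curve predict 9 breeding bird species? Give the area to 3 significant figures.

z = ln(11/8) / ln(48.9/11.7) = 0.3185 / 1.4302 = 0.2227
c = 8 / 11.7^0.2227 = 8 / 1.729 = 4.626
A = (9/4.626)^(1/0.2227) ⇒ ln A = ln(1.945)/0.2227 = 2.9886
A = e^2.9886 ≈ 19.86 hectares

19.9 hectares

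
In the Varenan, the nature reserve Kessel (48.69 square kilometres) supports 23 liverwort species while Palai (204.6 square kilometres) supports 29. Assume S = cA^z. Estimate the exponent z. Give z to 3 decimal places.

Taking logs: ln S = ln c + z ln A, so z = (ln S₂ − ln S₁)/(ln A₂ − ln A₁).
z = ln(29/23) / ln(204.6/48.69) = ln(1.261) / ln(4.202) = 0.2318 / 1.4356 = 0.1615

0.161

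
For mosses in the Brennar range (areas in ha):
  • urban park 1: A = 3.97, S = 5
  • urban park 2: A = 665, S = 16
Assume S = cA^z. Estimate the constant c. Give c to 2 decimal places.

z = ln(S₂/S₁) / ln(A₂/A₁) = ln(16/5) / ln(665/3.97) = 1.1632 / 5.1210 = 0.2271
c = S₁ / A₁^z = 5 / 3.97^0.2271 = 5 / 1.368 = 3.656

3.66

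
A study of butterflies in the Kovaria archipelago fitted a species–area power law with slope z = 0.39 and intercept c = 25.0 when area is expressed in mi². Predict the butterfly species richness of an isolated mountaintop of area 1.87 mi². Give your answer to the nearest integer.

S = 25 × 1.87^0.39
ln S = ln 25 + 0.39 × ln 1.87 = 3.2189 + 0.39 × 0.6259 = 3.4630
S = e^3.4630 ≈ 31.91

32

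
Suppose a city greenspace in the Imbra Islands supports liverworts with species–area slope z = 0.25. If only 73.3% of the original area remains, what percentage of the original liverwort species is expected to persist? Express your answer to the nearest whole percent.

93%

S_new/S_old = (A_new/A_old)^z = 0.733^0.25
= exp(0.25 × ln 0.733) = exp(0.25 × -0.3106) = exp(-0.0777) ≈ 0.9253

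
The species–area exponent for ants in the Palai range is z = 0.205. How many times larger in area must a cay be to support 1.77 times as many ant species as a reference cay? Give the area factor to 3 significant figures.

16.2

(A₂/A₁)^0.205 = 1.77, so A₂/A₁ = 1.77^(1/0.205) = 1.77^4.878
ln(A₂/A₁) = ln 1.77 / 0.205 = 0.5710 / 0.205 = 2.7853
A₂/A₁ = e^2.7853 ≈ 16.2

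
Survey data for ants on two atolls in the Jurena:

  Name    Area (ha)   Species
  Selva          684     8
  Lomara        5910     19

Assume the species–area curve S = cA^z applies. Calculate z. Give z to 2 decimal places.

Taking logs: ln S = ln c + z ln A, so z = (ln S₂ − ln S₁)/(ln A₂ − ln A₁).
z = ln(19/8) / ln(5910/684) = ln(2.375) / ln(8.64) = 0.8650 / 2.1564 = 0.4011

0.40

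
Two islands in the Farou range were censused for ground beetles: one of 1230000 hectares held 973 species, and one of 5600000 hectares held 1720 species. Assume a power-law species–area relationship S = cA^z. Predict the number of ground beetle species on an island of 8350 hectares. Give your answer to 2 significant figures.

z = ln(1720/973) / ln(5600000/1230000) = 0.5697 / 1.5158 = 0.3758
c = 973 / 1230000^0.3758 = 973 / 194.5 = 5.003
S₃ = 5.003 × 8350^0.3758 = 5.003 × 29.78 ≈ 149

150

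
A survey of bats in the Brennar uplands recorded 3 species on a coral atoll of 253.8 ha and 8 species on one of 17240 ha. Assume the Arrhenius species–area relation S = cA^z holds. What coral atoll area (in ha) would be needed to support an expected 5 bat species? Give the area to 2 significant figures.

2300 ha

z = ln(8/3) / ln(17240/253.8) = 0.9808 / 4.2184 = 0.2325
c = 3 / 253.8^0.2325 = 3 / 3.623 = 0.828
A = (5/0.828)^(1/0.2325) ⇒ ln A = ln(6.038)/0.2325 = 7.7336
A = e^7.7336 ≈ 2284 ha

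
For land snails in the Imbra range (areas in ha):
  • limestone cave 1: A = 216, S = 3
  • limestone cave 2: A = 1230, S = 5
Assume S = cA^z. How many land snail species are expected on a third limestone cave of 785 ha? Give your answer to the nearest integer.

4

z = ln(5/3) / ln(1230/216) = 0.5108 / 1.7395 = 0.2937
c = 3 / 216^0.2937 = 3 / 4.848 = 0.6188
S₃ = 0.6188 × 785^0.2937 = 0.6188 × 7.081 ≈ 4.382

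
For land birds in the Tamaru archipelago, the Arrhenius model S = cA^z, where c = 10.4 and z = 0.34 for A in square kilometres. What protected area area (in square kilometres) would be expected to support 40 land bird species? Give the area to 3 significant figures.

52.6 square kilometres

40 = 10.4 × A^0.34  ⇒  A^0.34 = 40/10.4 = 3.846
ln A = ln(3.846) / 0.34 = 1.3471 / 0.34 = 3.9620
A = e^3.9620 ≈ 52.56 square kilometres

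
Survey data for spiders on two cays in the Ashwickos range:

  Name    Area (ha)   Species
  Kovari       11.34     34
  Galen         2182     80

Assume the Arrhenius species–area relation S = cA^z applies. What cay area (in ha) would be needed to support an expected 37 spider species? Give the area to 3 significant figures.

z = ln(80/34) / ln(2182/11.34) = 0.8557 / 5.2597 = 0.1627
c = 34 / 11.34^0.1627 = 34 / 1.484 = 22.9
A = (37/22.9)^(1/0.1627) ⇒ ln A = ln(1.615)/0.1627 = 2.9481
A = e^2.9481 ≈ 19.07 ha

19.1 ha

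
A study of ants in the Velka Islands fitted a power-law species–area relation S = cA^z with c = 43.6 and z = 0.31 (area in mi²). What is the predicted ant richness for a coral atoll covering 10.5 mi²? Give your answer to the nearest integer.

90

S = 43.6 × 10.5^0.31
ln S = ln 43.6 + 0.31 × ln 10.5 = 3.7751 + 0.31 × 2.3514 = 4.5040
S = e^4.5040 ≈ 90.38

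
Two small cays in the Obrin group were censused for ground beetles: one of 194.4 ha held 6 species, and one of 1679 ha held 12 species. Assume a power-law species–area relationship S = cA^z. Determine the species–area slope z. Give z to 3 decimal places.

Taking logs: ln S = ln c + z ln A, so z = (ln S₂ − ln S₁)/(ln A₂ − ln A₁).
z = ln(12/6) / ln(1679/194.4) = ln(2) / ln(8.637) = 0.6931 / 2.1560 = 0.3215

0.321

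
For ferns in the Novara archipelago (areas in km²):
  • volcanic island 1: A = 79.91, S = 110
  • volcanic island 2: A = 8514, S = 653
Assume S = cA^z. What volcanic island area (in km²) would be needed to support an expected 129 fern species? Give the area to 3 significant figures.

121 km²

z = ln(653/110) / ln(8514/79.91) = 1.7811 / 4.6686 = 0.3815
c = 110 / 79.91^0.3815 = 110 / 5.319 = 20.68
A = (129/20.68)^(1/0.3815) ⇒ ln A = ln(6.238)/0.3815 = 4.7985
A = e^4.7985 ≈ 121.3 km²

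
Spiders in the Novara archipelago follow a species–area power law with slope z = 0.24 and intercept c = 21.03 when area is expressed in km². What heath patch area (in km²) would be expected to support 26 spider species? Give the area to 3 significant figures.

26 = 21.03 × A^0.24  ⇒  A^0.24 = 26/21.03 = 1.236
ln A = ln(1.236) / 0.24 = 0.2121 / 0.24 = 0.8839
A = e^0.8839 ≈ 2.42 km²

2.42 km²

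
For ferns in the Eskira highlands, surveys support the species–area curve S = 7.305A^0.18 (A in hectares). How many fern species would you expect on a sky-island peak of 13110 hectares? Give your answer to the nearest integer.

40 species

S = 7.305 × 13110^0.18 = 7.305 × 5.51 ≈ 40.25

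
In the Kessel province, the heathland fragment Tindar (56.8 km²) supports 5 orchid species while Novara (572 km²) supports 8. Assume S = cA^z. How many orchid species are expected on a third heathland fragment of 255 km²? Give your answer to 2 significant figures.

z = ln(8/5) / ln(572/56.8) = 0.4700 / 2.3096 = 0.2035
c = 5 / 56.8^0.2035 = 5 / 2.275 = 2.198
S₃ = 2.198 × 255^0.2035 = 2.198 × 3.088 ≈ 6.787

6.8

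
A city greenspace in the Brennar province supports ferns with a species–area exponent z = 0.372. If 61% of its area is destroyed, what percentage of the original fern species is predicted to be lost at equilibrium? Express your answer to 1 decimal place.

S_new/S_old = (A_new/A_old)^z = 0.39^0.372
= exp(0.372 × ln 0.39) = exp(0.372 × -0.9416) = exp(-0.3503) ≈ 0.7045
Fraction lost = 1 − 0.7045 = 0.2955

29.6%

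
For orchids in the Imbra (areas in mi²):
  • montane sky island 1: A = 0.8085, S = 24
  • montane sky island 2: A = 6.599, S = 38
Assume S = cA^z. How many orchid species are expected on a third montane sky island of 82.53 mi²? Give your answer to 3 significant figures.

z = ln(38/24) / ln(6.599/0.8085) = 0.4595 / 2.0995 = 0.2189
c = 24 / 0.8085^0.2189 = 24 / 0.9545 = 25.14
S₃ = 25.14 × 82.53^0.2189 = 25.14 × 2.627 ≈ 66.06

66.1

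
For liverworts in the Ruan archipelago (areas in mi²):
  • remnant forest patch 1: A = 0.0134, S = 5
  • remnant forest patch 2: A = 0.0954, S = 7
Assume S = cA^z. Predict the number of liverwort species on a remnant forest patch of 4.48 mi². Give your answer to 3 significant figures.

z = ln(7/5) / ln(0.0954/0.0134) = 0.3365 / 1.9628 = 0.1714
c = 5 / 0.0134^0.1714 = 5 / 0.4775 = 10.47
S₃ = 10.47 × 4.48^0.1714 = 10.47 × 1.293 ≈ 13.54

13.5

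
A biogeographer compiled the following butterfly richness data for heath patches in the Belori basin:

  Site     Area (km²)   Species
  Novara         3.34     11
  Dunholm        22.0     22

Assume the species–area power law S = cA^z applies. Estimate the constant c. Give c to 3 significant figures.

z = ln(S₂/S₁) / ln(A₂/A₁) = ln(22/11) / ln(22/3.34) = 0.6931 / 1.8851 = 0.3677
c = S₁ / A₁^z = 11 / 3.34^0.3677 = 11 / 1.558 = 7.06

7.06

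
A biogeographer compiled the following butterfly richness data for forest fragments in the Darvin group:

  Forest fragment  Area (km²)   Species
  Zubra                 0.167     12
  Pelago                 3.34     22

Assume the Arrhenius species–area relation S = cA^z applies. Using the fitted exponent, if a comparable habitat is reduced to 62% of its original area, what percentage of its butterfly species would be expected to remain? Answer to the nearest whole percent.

91%

z = ln(22/12) / ln(3.34/0.167) = 0.6061 / 2.9957 = 0.2023
S_new/S_old = (A_new/A_old)^z = 0.62^0.2023 = exp(0.2023 × -0.4780) = 0.9078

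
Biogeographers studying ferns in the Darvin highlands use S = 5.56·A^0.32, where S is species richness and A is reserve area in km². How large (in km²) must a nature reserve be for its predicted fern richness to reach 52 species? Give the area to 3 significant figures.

52 = 5.56 × A^0.32  ⇒  A^0.32 = 52/5.56 = 9.353
ln A = ln(9.353) / 0.32 = 2.2356 / 0.32 = 6.9864
A = e^6.9864 ≈ 1082 km²

1080 km²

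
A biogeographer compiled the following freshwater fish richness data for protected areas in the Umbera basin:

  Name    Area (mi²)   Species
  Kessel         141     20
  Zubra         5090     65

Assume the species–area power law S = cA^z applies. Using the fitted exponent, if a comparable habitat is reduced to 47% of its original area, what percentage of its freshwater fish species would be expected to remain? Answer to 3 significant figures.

z = ln(65/20) / ln(5090/141) = 1.1787 / 3.5863 = 0.3287
S_new/S_old = (A_new/A_old)^z = 0.47^0.3287 = exp(0.3287 × -0.7550) = 0.7802

78.0%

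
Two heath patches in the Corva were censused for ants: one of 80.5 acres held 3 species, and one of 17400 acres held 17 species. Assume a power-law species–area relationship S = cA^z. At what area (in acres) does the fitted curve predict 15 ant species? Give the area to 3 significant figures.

11800 acres

z = ln(17/3) / ln(17400/80.5) = 1.7346 / 5.3760 = 0.3227
c = 3 / 80.5^0.3227 = 3 / 4.12 = 0.7281
A = (15/0.7281)^(1/0.3227) ⇒ ln A = ln(20.6)/0.3227 = 9.3763
A = e^9.3763 ≈ 11805 acres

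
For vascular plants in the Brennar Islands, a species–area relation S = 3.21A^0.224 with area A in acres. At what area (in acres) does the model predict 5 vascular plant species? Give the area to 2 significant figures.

5 = 3.21 × A^0.224  ⇒  A^0.224 = 5/3.21 = 1.558
ln A = ln(1.558) / 0.224 = 0.4432 / 0.224 = 1.9784
A = e^1.9784 ≈ 7.231 acres

7.2 acres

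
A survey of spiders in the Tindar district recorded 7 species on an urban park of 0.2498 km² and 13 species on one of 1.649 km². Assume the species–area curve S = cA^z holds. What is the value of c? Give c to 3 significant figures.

11.0

z = ln(S₂/S₁) / ln(A₂/A₁) = ln(13/7) / ln(1.649/0.2498) = 0.6190 / 1.8873 = 0.3280
c = S₁ / A₁^z = 7 / 0.2498^0.3280 = 7 / 0.6345 = 11.03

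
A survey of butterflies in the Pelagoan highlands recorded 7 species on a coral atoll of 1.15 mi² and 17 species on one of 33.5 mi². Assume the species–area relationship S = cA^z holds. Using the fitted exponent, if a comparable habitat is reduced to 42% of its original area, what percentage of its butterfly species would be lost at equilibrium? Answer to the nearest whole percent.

20%

z = ln(17/7) / ln(33.5/1.15) = 0.8873 / 3.3718 = 0.2632
S_new/S_old = (A_new/A_old)^z = 0.42^0.2632 = exp(0.2632 × -0.8675) = 0.7959
Fraction lost = 1 − 0.7959 = 0.2041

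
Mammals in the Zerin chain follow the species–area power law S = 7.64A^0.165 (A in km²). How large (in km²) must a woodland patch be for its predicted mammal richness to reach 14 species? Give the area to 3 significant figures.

14 = 7.64 × A^0.165  ⇒  A^0.165 = 14/7.64 = 1.832
ln A = ln(1.832) / 0.165 = 0.6057 / 0.165 = 3.6707
A = e^3.6707 ≈ 39.28 km²

39.3 km²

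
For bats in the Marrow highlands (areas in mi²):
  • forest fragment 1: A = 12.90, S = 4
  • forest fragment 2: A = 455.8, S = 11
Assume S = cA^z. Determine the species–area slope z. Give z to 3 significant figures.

Taking logs: ln S = ln c + z ln A, so z = (ln S₂ − ln S₁)/(ln A₂ − ln A₁).
z = ln(11/4) / ln(455.8/12.9) = ln(2.75) / ln(35.33) = 1.0116 / 3.5648 = 0.2838

0.284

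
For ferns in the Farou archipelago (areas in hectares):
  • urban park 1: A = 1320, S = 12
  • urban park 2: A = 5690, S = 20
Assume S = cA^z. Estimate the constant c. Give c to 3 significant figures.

z = ln(S₂/S₁) / ln(A₂/A₁) = ln(20/12) / ln(5690/1320) = 0.5108 / 1.4611 = 0.3496
c = S₁ / A₁^z = 12 / 1320^0.3496 = 12 / 12.33 = 0.9731

0.973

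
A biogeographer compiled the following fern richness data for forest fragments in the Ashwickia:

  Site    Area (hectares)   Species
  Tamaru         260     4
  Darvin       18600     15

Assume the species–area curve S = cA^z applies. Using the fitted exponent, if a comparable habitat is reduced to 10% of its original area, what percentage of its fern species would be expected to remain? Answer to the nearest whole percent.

z = ln(15/4) / ln(18600/260) = 1.3218 / 4.2702 = 0.3095
S_new/S_old = (A_new/A_old)^z = 0.1^0.3095 = exp(0.3095 × -2.3026) = 0.4903

49%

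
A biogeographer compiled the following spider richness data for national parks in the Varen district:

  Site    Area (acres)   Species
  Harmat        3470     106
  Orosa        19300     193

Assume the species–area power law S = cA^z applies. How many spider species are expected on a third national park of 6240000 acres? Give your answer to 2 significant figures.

z = ln(193/106) / ln(19300/3470) = 0.5993 / 1.7160 = 0.3492
c = 106 / 3470^0.3492 = 106 / 17.23 = 6.151
S₃ = 6.151 × 6240000^0.3492 = 6.151 × 236.1 ≈ 1452

1500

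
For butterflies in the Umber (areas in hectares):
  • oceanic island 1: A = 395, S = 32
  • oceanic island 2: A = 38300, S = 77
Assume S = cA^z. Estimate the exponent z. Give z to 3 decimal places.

Taking logs: ln S = ln c + z ln A, so z = (ln S₂ − ln S₁)/(ln A₂ − ln A₁).
z = ln(77/32) / ln(38300/395) = ln(2.406) / ln(96.96) = 0.8781 / 4.5743 = 0.1920

0.192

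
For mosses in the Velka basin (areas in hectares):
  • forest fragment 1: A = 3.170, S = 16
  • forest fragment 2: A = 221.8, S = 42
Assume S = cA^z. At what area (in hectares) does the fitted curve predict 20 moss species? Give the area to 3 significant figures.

z = ln(42/16) / ln(221.8/3.17) = 0.9651 / 4.2480 = 0.2272
c = 16 / 3.17^0.2272 = 16 / 1.3 = 12.31
A = (20/12.31)^(1/0.2272) ⇒ ln A = ln(1.625)/0.2272 = 2.1360
A = e^2.1360 ≈ 8.465 hectares

8.47 hectares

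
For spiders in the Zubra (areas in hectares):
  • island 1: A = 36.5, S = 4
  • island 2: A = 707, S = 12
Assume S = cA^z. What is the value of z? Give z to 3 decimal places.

0.371

Taking logs: ln S = ln c + z ln A, so z = (ln S₂ − ln S₁)/(ln A₂ − ln A₁).
z = ln(12/4) / ln(707/36.5) = ln(3) / ln(19.37) = 1.0986 / 2.9637 = 0.3707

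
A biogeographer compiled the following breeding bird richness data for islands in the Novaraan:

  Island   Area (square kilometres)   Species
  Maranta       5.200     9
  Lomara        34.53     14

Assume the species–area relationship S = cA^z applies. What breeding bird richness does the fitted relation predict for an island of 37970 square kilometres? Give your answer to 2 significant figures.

72

z = ln(14/9) / ln(34.53/5.2) = 0.4418 / 1.8932 = 0.2334
c = 9 / 5.2^0.2334 = 9 / 1.469 = 6.125
S₃ = 6.125 × 37970^0.2334 = 6.125 × 11.72 ≈ 71.76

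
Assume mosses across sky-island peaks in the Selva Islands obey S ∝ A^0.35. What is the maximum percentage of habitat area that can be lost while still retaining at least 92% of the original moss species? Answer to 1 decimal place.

21.2%

Need (A_new/A_old)^0.35 = 0.92, so A_new/A_old = 0.92^(1/0.35) = 0.92^2.857
ln(A_new/A_old) = ln 0.92 / 0.35 = -0.0834 / 0.35 = -0.2382
A_new/A_old = e^-0.2382 ≈ 0.788
Fraction that can be lost = 1 − 0.788 = 0.212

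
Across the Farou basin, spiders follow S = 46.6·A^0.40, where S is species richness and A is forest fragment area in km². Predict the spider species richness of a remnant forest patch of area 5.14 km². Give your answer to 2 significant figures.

90

S = 46.6 × 5.14^0.4 = 46.6 × 1.925 ≈ 89.7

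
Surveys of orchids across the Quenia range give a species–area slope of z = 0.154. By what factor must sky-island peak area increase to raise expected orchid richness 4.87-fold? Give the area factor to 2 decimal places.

(A₂/A₁)^0.154 = 4.87, so A₂/A₁ = 4.87^(1/0.154) = 4.87^6.494
ln(A₂/A₁) = ln 4.87 / 0.154 = 1.5831 / 0.154 = 10.2798
A₂/A₁ = e^10.2798 ≈ 29139

29138.94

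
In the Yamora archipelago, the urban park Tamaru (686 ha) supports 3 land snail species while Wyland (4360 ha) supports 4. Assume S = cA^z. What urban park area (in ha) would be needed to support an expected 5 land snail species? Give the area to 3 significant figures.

z = ln(4/3) / ln(4360/686) = 0.2877 / 1.8493 = 0.1556
c = 3 / 686^0.1556 = 3 / 2.762 = 1.086
A = (5/1.086)^(1/0.1556) ⇒ ln A = ln(4.603)/0.1556 = 9.8147
A = e^9.8147 ≈ 18301 ha

18300 ha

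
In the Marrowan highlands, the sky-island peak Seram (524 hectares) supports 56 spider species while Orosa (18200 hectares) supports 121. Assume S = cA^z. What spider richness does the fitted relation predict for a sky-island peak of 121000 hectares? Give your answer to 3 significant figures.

183

z = ln(121/56) / ln(18200/524) = 0.7704 / 3.5477 = 0.2172
c = 56 / 524^0.2172 = 56 / 3.895 = 14.38
S₃ = 14.38 × 121000^0.2172 = 14.38 × 12.7 ≈ 182.6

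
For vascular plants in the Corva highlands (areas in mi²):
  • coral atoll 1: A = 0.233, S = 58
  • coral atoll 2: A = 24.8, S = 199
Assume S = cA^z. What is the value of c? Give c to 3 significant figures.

85.2

z = ln(S₂/S₁) / ln(A₂/A₁) = ln(199/58) / ln(24.8/0.233) = 1.2329 / 4.6676 = 0.2641
c = S₁ / A₁^z = 58 / 0.233^0.2641 = 58 / 0.6806 = 85.22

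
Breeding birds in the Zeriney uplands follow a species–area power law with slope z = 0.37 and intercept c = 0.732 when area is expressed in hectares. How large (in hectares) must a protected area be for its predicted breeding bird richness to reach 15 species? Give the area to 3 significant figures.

3510 hectares

15 = 0.732 × A^0.37  ⇒  A^0.37 = 15/0.732 = 20.49
ln A = ln(20.49) / 0.37 = 3.0200 / 0.37 = 8.1622
A = e^8.1622 ≈ 3506 hectares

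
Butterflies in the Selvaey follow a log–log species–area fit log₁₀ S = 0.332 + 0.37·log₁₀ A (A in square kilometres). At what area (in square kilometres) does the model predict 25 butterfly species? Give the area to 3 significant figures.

760 square kilometres

25 = 2.148 × A^0.37  ⇒  A^0.37 = 25/2.148 = 11.64
ln A = ln(11.64) / 0.37 = 2.4544 / 0.37 = 6.6336
A = e^6.6336 ≈ 760.2 square kilometres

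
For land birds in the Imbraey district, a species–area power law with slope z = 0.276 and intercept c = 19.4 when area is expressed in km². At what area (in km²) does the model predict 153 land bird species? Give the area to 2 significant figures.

153 = 19.4 × A^0.276  ⇒  A^0.276 = 153/19.4 = 7.887
ln A = ln(7.887) / 0.276 = 2.0652 / 0.276 = 7.4825
A = e^7.4825 ≈ 1777 km²

1800 km²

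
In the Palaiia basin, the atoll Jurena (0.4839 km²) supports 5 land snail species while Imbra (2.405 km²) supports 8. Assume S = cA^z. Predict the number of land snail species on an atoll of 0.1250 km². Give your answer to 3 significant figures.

z = ln(8/5) / ln(2.405/0.4839) = 0.4700 / 1.6034 = 0.2931
c = 5 / 0.4839^0.2931 = 5 / 0.8083 = 6.186
S₃ = 6.186 × 0.125^0.2931 = 6.186 × 0.5436 ≈ 3.362

3.36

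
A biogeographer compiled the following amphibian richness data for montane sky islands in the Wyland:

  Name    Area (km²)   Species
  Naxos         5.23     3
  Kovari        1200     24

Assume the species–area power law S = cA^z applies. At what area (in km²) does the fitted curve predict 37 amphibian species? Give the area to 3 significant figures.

z = ln(24/3) / ln(1200/5.23) = 2.0794 / 5.4357 = 0.3826
c = 3 / 5.23^0.3826 = 3 / 1.883 = 1.593
A = (37/1.593)^(1/0.3826) ⇒ ln A = ln(23.22)/0.3826 = 8.2216
A = e^8.2216 ≈ 3720 km²

3720 km²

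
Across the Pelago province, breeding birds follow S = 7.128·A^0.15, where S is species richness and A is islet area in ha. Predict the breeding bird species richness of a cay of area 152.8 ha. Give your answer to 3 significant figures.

15.2

S = 7.128 × 152.8^0.15 = 7.128 × 2.126 ≈ 15.16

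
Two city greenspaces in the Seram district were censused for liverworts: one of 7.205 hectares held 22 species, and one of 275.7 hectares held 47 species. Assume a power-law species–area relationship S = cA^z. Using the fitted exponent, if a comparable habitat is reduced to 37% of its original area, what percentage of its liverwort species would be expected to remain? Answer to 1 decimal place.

z = ln(47/22) / ln(275.7/7.205) = 0.7591 / 3.6445 = 0.2083
S_new/S_old = (A_new/A_old)^z = 0.37^0.2083 = exp(0.2083 × -0.9943) = 0.8129

81.3%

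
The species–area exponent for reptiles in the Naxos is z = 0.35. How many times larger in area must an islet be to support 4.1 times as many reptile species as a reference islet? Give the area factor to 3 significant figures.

(A₂/A₁)^0.35 = 4.1, so A₂/A₁ = 4.1^(1/0.35) = 4.1^2.857
ln(A₂/A₁) = ln 4.1 / 0.35 = 1.4110 / 0.35 = 4.0314
A₂/A₁ = e^4.0314 ≈ 56.34

56.3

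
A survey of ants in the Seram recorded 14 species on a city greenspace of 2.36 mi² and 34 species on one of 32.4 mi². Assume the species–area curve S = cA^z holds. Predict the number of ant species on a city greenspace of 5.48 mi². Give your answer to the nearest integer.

19

z = ln(34/14) / ln(32.4/2.36) = 0.8873 / 2.6195 = 0.3387
c = 14 / 2.36^0.3387 = 14 / 1.338 = 10.47
S₃ = 10.47 × 5.48^0.3387 = 10.47 × 1.779 ≈ 18.62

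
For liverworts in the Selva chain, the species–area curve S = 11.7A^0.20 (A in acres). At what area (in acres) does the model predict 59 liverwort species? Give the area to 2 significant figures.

3300 acres

59 = 11.7 × A^0.2  ⇒  A^0.2 = 59/11.7 = 5.043
ln A = ln(5.043) / 0.2 = 1.6179 / 0.2 = 8.0897
A = e^8.0897 ≈ 3261 acres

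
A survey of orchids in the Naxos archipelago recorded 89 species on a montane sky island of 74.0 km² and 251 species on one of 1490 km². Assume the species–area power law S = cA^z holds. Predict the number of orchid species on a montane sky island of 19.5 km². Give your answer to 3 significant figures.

z = ln(251/89) / ln(1490/74) = 1.0368 / 3.0025 = 0.3453
c = 89 / 74^0.3453 = 89 / 4.421 = 20.13
S₃ = 20.13 × 19.5^0.3453 = 20.13 × 2.789 ≈ 56.15

56.2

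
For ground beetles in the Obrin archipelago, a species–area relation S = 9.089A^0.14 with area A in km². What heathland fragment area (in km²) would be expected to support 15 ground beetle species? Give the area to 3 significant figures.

35.8 km²

15 = 9.089 × A^0.14  ⇒  A^0.14 = 15/9.089 = 1.65
ln A = ln(1.65) / 0.14 = 0.5010 / 0.14 = 3.5785
A = e^3.5785 ≈ 35.82 km²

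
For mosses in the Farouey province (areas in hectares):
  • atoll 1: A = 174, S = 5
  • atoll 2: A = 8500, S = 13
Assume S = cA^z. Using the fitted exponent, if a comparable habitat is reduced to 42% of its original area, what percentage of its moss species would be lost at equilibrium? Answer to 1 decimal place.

19.2%

z = ln(13/5) / ln(8500/174) = 0.9555 / 3.8888 = 0.2457
S_new/S_old = (A_new/A_old)^z = 0.42^0.2457 = exp(0.2457 × -0.8675) = 0.808
Fraction lost = 1 − 0.808 = 0.192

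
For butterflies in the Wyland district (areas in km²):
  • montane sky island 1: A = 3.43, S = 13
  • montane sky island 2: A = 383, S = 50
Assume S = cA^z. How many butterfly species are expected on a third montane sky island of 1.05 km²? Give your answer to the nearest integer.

9

z = ln(50/13) / ln(383/3.43) = 1.3471 / 4.7155 = 0.2857
c = 13 / 3.43^0.2857 = 13 / 1.422 = 9.142
S₃ = 9.142 × 1.05^0.2857 = 9.142 × 1.014 ≈ 9.27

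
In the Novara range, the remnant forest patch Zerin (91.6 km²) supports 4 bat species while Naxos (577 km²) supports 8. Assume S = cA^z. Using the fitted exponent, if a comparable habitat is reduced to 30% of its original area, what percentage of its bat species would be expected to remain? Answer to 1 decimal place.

63.5%

z = ln(8/4) / ln(577/91.6) = 0.6931 / 1.8404 = 0.3766
S_new/S_old = (A_new/A_old)^z = 0.3^0.3766 = exp(0.3766 × -1.2040) = 0.6354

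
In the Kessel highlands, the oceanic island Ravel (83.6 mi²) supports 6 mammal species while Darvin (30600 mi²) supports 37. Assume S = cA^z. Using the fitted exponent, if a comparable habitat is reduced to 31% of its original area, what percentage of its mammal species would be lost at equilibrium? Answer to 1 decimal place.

30.3%

z = ln(37/6) / ln(30600/83.6) = 1.8192 / 5.9027 = 0.3082
S_new/S_old = (A_new/A_old)^z = 0.31^0.3082 = exp(0.3082 × -1.1712) = 0.697
Fraction lost = 1 − 0.697 = 0.303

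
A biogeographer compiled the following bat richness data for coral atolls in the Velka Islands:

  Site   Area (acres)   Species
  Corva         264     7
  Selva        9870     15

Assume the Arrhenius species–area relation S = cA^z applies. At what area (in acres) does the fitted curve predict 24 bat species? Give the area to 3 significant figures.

z = ln(15/7) / ln(9870/264) = 0.7621 / 3.6213 = 0.2105
c = 7 / 264^0.2105 = 7 / 3.233 = 2.165
A = (24/2.165)^(1/0.2105) ⇒ ln A = ln(11.09)/0.2105 = 11.4305
A = e^11.4305 ≈ 92086 acres

92100 acres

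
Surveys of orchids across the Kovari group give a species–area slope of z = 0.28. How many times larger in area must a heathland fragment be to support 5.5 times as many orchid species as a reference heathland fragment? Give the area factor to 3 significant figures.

(A₂/A₁)^0.28 = 5.5, so A₂/A₁ = 5.5^(1/0.28) = 5.5^3.571
ln(A₂/A₁) = ln 5.5 / 0.28 = 1.7047 / 0.28 = 6.0884
A₂/A₁ = e^6.0884 ≈ 440.7

441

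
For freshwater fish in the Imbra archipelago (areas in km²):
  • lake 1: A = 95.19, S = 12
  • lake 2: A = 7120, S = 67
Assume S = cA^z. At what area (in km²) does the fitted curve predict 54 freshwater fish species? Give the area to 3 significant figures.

z = ln(67/12) / ln(7120/95.19) = 1.7198 / 4.3148 = 0.3986
c = 12 / 95.19^0.3986 = 12 / 6.146 = 1.952
A = (54/1.952)^(1/0.3986) ⇒ ln A = ln(27.66)/0.3986 = 8.3295
A = e^8.3295 ≈ 4144 km²

4140 km²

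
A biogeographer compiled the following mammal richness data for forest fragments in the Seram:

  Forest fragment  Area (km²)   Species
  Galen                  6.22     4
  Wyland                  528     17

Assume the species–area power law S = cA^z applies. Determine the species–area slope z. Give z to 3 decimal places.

0.326

Taking logs: ln S = ln c + z ln A, so z = (ln S₂ − ln S₁)/(ln A₂ − ln A₁).
z = ln(17/4) / ln(528/6.22) = ln(4.25) / ln(84.89) = 1.4469 / 4.4413 = 0.3258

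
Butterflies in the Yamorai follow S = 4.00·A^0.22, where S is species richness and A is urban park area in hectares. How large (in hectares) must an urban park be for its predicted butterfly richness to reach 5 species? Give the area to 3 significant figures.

5 = 4 × A^0.22  ⇒  A^0.22 = 5/4 = 1.25
ln A = ln(1.25) / 0.22 = 0.2231 / 0.22 = 1.0143
A = e^1.0143 ≈ 2.757 hectares

2.76 hectares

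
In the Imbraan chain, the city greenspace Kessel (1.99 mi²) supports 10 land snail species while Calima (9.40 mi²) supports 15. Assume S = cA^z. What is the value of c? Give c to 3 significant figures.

z = ln(S₂/S₁) / ln(A₂/A₁) = ln(15/10) / ln(9.4/1.99) = 0.4055 / 1.5526 = 0.2612
c = S₁ / A₁^z = 10 / 1.99^0.2612 = 10 / 1.197 = 8.355

8.36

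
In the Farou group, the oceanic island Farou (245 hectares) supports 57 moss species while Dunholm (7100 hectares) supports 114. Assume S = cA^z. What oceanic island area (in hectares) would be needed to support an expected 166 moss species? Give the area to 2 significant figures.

z = ln(114/57) / ln(7100/245) = 0.6931 / 3.3666 = 0.2059
c = 57 / 245^0.2059 = 57 / 3.104 = 18.36
A = (166/18.36)^(1/0.2059) ⇒ ln A = ln(9.039)/0.2059 = 10.6930
A = e^10.6930 ≈ 44048 hectares

44000 hectares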